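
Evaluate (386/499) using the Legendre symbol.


p = 499 is prime, so compute (386/499) with the reciprocity algorithm (Jacobi-symbol steps: pull out 2s via (2/n), flip via reciprocity, reduce):
  pull out 2: (2/499) = -1  (since 499 mod 8 = 3)
  reciprocity: (193/499) -> +(499/193)
  reduce: (113/193)
  reciprocity: (113/193) -> +(193/113)
  reduce: (80/113)
  pull out 2: (2/113) = +1  (since 113 mod 8 = 1)
  pull out 2: (2/113) = +1  (since 113 mod 8 = 1)
  pull out 2: (2/113) = +1  (since 113 mod 8 = 1)
  pull out 2: (2/113) = +1  (since 113 mod 8 = 1)
  reciprocity: (5/113) -> +(113/5)
  reduce: (3/5)
  reciprocity: (3/5) -> +(5/3)
  reduce: (2/3)
  pull out 2: (2/3) = -1  (since 3 mod 8 = 3)
  (1/3) = 1
Product of signs = 1
(386/499) = 1

1


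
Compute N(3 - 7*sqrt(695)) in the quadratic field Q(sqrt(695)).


N(a + b*sqrt(d)) = a^2 - d*b^2
= (3)^2 - (695)*(-7)^2
= 9 - 34055
= -34046

-34046


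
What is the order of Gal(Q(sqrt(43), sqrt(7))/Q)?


The 2 square roots of distinct primes are multiplicatively independent over Q,
so [K:Q] = 2^2 and Gal(K/Q) is isomorphic to (Z/2Z)^2.
|Gal| = 2^2 = 4

4


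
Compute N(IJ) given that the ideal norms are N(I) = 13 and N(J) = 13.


N(IJ) = N(I) * N(J)
= 13 * 13
= 169

169


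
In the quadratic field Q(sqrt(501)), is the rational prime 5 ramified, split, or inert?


K = Q(sqrt(501)). Since d mod 4 = 1, disc(K) = 501.
Check p | disc: 501 mod 5 = 1.
p does not divide disc. Compute Legendre symbol (d/p):
1^((5-1)/2) mod 5 = 1
(d/p) = 1, so p splits: (p) = P*P' with e=1, f=1, g=2.
Therefore p is split.

split


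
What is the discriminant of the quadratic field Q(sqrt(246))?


For K = Q(sqrt(d)) with d squarefree: disc(K) = d if d = 1 mod 4, and disc(K) = 4d if d = 2 or 3 mod 4.
Here d = 246, and d mod 4 = 2.
d = 2 mod 4, not 1 (O_K = Z[sqrt(d)]), so disc(K) = 4d = 4 * (246) = 984

984


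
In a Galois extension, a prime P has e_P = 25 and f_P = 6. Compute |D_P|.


|D_P| = e * f
= 25 * 6
= 150

150


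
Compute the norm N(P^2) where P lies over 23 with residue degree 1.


N(P^a) = p^(a*f)
= 23^(2*1)
= 23^2
= 529

529


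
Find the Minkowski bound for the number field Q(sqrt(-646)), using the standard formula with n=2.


d = -646, d mod 4 = 2, so disc(K) = 4d = -2584; |disc(K)| = 2584
Imaginary quadratic field, so n = 2, s = r2 = 1, r1 = 0
M = (n!/n^n) * (4/pi)^s * sqrt(|disc(K)|) = (2!/2^2) * (4/pi)^1 * sqrt(2584)
= 0.5 * 1.273240 * 50.833060
= 32.3613

32.3613


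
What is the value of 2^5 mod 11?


p = 11 is prime and the exponent is (p-1)/2 = 5, so by Euler's criterion 2^5 = (2/11) = +1 or -1 mod 11.
Compute by square-and-multiply:
  5 = 4 + 1 (binary 101)
  Repeated squaring mod 11: 2^1 = 2, 2^2 = 4, 2^4 = 5
  2^5 = 2^4 * 2^1 = 5 * 2 mod 11
    5 * 2 = 10 = 10 mod 11
  2^5 = 10 mod 11
Result 10 = p - 1 = -1 mod 11: 2 is a quadratic non-residue mod 11. As a residue in [0, p-1] the value is 10.
2^5 mod 11 = 10

10


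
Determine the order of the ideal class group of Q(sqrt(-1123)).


K = Q(sqrt(-1123)). d mod 4 = 1, so D = disc(K) = d = -1123
h(K) equals the number of primitive reduced positive-definite forms (a, b, c) = a*x^2 + b*x*y + c*y^2 with b^2 - 4ac = D,
where reduced means |b| <= a <= c, with b >= 0 whenever |b| = a or a = c, and primitive means gcd(a, b, c) = 1.
Reduced forces 3a^2 <= |D| = 1123, so 1 <= a <= 19; b must have the parity of D, and c = (b^2 - D)/(4a) must be an integer >= a.
Enumerate a = 1..19, b in [-a, a]:
  a=1: (1, 1, 281)  [1]
  a=2..6: none
  a=7: (7, -5, 41), (7, 5, 41)  [2]
  a=8..16: none
  a=17: (17, -13, 19), (17, 13, 19)  [2]
  a=18..19: none
Total reduced forms: 1 + 2 + 2 = 5
h = 5

5


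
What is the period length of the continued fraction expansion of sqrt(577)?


Run the CF algorithm for sqrt(577).
a_0 = floor(sqrt(577)) = 24; set m_0=0, q_0=1.
Recurrence: m' = q*a - m,  q' = (d - m'^2)/q,  a' = floor((a_0 + m')/q').
  step 1: m=24, q=1, a=48
a_1 = 2*a_0 = 48, so the period closes here.
sqrt(577) = [24; 48]
Period length = 1

1


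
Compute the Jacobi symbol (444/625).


Compute (444/625) via quadratic reciprocity:
  pull out 2: (2/625) = +1  (since 625 mod 8 = 1)
  pull out 2: (2/625) = +1  (since 625 mod 8 = 1)
  reciprocity: (111/625) -> +(625/111)
  reduce: (70/111)
  pull out 2: (2/111) = +1  (since 111 mod 8 = 7)
  reciprocity: (35/111) -> -(111/35)
  reduce: (6/35)
  pull out 2: (2/35) = -1  (since 35 mod 8 = 3)
  reciprocity: (3/35) -> -(35/3)
  reduce: (2/3)
  pull out 2: (2/3) = -1  (since 3 mod 8 = 3)
  (1/3) = 1
Product of signs = 1

1


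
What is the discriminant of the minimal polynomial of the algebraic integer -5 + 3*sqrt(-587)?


The element -5 + 3*sqrt(-587) has minimal polynomial:
x^2 + 10*x + 5308
Discriminant = (10)^2 - 4*(5308)
= 100 - 21232
= -21132

-21132


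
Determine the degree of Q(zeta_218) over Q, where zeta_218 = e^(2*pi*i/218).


The degree equals Euler's totient phi(218).
218 = 2 * 109
phi(218) = 108

108


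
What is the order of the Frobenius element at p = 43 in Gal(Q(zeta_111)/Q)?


The Frobenius at p in Gal(Q(zeta_n)/Q) = (Z/nZ)* is the class of p, so its order is ord_111(43), the smallest k >= 1 with 43^k = 1 mod 111.
n = 111 = 3 * 37, phi(111) = 72; the order divides phi(n).
Divisors of 72: 1, 2, 3, 4, 6, 8, 9, 12, 18, 24, 36, 72
Repeated squaring mod 111: 43^1 = 43, 43^2 = 73, 43^4 = 1, 43^8 = 1, 43^16 = 1, 43^32 = 1, 43^64 = 1
Test divisors in increasing order:
  k=1: 43^1 = 43 mod 111
  k=2: 43^2 = 73 mod 111
  k=3: 43^3 = 73 * 43 = 31 mod 111
  k=4: 43^4 = 1 mod 111  <- first divisor giving 1
Order = 4

4


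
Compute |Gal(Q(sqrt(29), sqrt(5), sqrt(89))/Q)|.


The 3 square roots of distinct primes are multiplicatively independent over Q,
so [K:Q] = 2^3 and Gal(K/Q) is isomorphic to (Z/2Z)^3.
|Gal| = 2^3 = 8

8


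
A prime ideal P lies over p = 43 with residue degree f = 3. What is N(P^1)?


N(P^a) = p^(a*f)
= 43^(1*3)
= 43^3
= 79507

79507


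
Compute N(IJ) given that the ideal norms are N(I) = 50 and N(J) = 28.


N(IJ) = N(I) * N(J)
= 50 * 28
= 1400

1400


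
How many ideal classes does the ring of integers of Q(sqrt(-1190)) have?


K = Q(sqrt(-1190)). d mod 4 = 2, so D = disc(K) = 4d = -4760
h(K) equals the number of primitive reduced positive-definite forms (a, b, c) = a*x^2 + b*x*y + c*y^2 with b^2 - 4ac = D,
where reduced means |b| <= a <= c, with b >= 0 whenever |b| = a or a = c, and primitive means gcd(a, b, c) = 1.
Reduced forces 3a^2 <= |D| = 4760, so 1 <= a <= 39; b must have the parity of D, and c = (b^2 - D)/(4a) must be an integer >= a.
Enumerate a = 1..39, b in [-a, a]:
  a=1: (1, 0, 1190)  [1]
  a=2: (2, 0, 595)  [1]
  a=3: (3, -2, 397), (3, 2, 397)  [2]
  a=4: none
  a=5: (5, 0, 238)  [1]
  a=6: (6, -4, 199), (6, 4, 199)  [2]
  a=7: (7, 0, 170)  [1]
  a=8: none
  a=9: (9, -8, 134), (9, 8, 134)  [2]
  a=10: (10, 0, 119)  [1]
  a=11: (11, -6, 109), (11, 6, 109)  [2]
  a=12..13: none
  a=14: (14, 0, 85)  [1]
  a=15: (15, -10, 81), (15, 10, 81)  [2]
  a=16: none
  a=17: (17, 0, 70)  [1]
  a=18: (18, -8, 67), (18, 8, 67)  [2]
  a=19: (19, -16, 66), (19, 16, 66)  [2]
  a=20: none
  a=21: (21, -14, 59), (21, 14, 59)  [2]
  a=22: (22, -16, 57), (22, 16, 57)  [2]
  a=23: (23, -22, 57), (23, 22, 57)  [2]
  a=24..26: none
  a=27: (27, -10, 45), (27, 10, 45)  [2]
  a=28: none
  a=29: (29, -24, 46), (29, 24, 46)  [2]
  a=30: (30, -20, 43), (30, 20, 43)  [2]
  a=31: (31, -18, 41), (31, 18, 41)  [2]
  a=32: none
  a=33: (33, -28, 42), (33, -16, 38), (33, 16, 38), (33, 28, 42)  [4]
  a=34: (34, 0, 35)  [1]
  a=35..39: none
Total reduced forms: 1 + 1 + 2 + 1 + 2 + 1 + 2 + 1 + 2 + 1 + 2 + 1 + 2 + 2 + 2 + 2 + 2 + 2 + 2 + 2 + 2 + 4 + 1 = 40
h = 40

40


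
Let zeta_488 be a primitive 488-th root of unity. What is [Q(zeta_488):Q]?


The degree equals Euler's totient phi(488).
488 = 2^3 * 61
phi(488) = 240

240


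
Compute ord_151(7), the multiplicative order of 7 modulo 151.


We want ord_151(7), the smallest k >= 1 with 7^k = 1 mod 151.
n = 151 = 151, phi(151) = 150; the order divides phi(n).
Divisors of 150: 1, 2, 3, 5, 6, 10, 15, 25, 30, 50, 75, 150
Repeated squaring mod 151: 7^1 = 7, 7^2 = 49, 7^4 = 136, 7^8 = 74, 7^16 = 40, 7^32 = 90, 7^64 = 97, 7^128 = 47
Test divisors in increasing order:
  k=1: 7^1 = 7 mod 151
  k=2: 7^2 = 49 mod 151
  k=3: 7^3 = 49 * 7 = 41 mod 151
  k=5: 7^5 = 136 * 7 = 46 mod 151
  k=6: 7^6 = 136 * 49 = 20 mod 151
  k=10: 7^10 = 74 * 49 = 2 mod 151
  k=15: 7^15 = 74 * 136 * 49 * 7 = 92 mod 151
  k=25: 7^25 = 40 * 74 * 7 = 33 mod 151
  k=30: 7^30 = 40 * 74 * 136 * 49 = 8 mod 151
  k=50: 7^50 = 90 * 40 * 49 = 32 mod 151
  k=75: 7^75 = 97 * 74 * 49 * 7 = 150 mod 151
  k=150: 7^150 = 47 * 40 * 136 * 49 = 1 mod 151  <- first divisor giving 1
Order = 150

150


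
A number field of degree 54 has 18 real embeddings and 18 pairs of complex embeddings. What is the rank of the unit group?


By Dirichlet's unit theorem:
rank = r1 + r2 - 1
= 18 + 18 - 1
= 35

35


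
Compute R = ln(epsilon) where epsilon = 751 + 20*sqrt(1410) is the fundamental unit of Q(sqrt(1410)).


epsilon = 751 + 20*sqrt(1410)
= 1501.9993
R = ln(1501.9993)
= 7.3146

7.3146


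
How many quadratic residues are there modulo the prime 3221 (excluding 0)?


For prime p, the number of non-zero quadratic residues is (p-1)/2.
= (3221-1)/2
= 1610

1610


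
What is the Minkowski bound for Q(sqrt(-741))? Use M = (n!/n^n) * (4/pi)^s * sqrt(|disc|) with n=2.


d = -741, d mod 4 = 3, so disc(K) = 4d = -2964; |disc(K)| = 2964
Imaginary quadratic field, so n = 2, s = r2 = 1, r1 = 0
M = (n!/n^n) * (4/pi)^s * sqrt(|disc(K)|) = (2!/2^2) * (4/pi)^1 * sqrt(2964)
= 0.5 * 1.273240 * 54.442630
= 34.6593

34.6593


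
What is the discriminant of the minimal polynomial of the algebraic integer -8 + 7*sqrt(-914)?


The element -8 + 7*sqrt(-914) has minimal polynomial:
x^2 + 16*x + 44850
Discriminant = (16)^2 - 4*(44850)
= 256 - 179400
= -179144

-179144


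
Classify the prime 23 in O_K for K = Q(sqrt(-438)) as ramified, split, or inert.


K = Q(sqrt(-438)). Since d mod 4 = 2, disc(K) = -1752.
Check p | disc: -1752 mod 23 = 19.
p does not divide disc. Compute Legendre symbol (d/p):
22^((23-1)/2) mod 23 = -1
(d/p) = -1, so p is inert: (p) stays prime with e=1, f=2, g=1.
Therefore p is inert.

inert


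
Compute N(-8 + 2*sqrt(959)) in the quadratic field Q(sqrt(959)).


N(a + b*sqrt(d)) = a^2 - d*b^2
= (-8)^2 - (959)*(2)^2
= 64 - 3836
= -3772

-3772


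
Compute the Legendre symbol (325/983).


p = 983 is prime, so compute (325/983) with the reciprocity algorithm (Jacobi-symbol steps: pull out 2s via (2/n), flip via reciprocity, reduce):
  reciprocity: (325/983) -> +(983/325)
  reduce: (8/325)
  pull out 2: (2/325) = -1  (since 325 mod 8 = 5)
  pull out 2: (2/325) = -1  (since 325 mod 8 = 5)
  pull out 2: (2/325) = -1  (since 325 mod 8 = 5)
  (1/325) = 1
Product of signs = -1
(325/983) = -1

-1


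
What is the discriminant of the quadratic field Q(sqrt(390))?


For K = Q(sqrt(d)) with d squarefree: disc(K) = d if d = 1 mod 4, and disc(K) = 4d if d = 2 or 3 mod 4.
Here d = 390, and d mod 4 = 2.
d = 2 mod 4, not 1 (O_K = Z[sqrt(d)]), so disc(K) = 4d = 4 * (390) = 1560

1560


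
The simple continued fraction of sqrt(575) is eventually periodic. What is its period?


Run the CF algorithm for sqrt(575).
a_0 = floor(sqrt(575)) = 23; set m_0=0, q_0=1.
Recurrence: m' = q*a - m,  q' = (d - m'^2)/q,  a' = floor((a_0 + m')/q').
  step 1: m=23, q=46, a=1
  step 2: m=23, q=1, a=46
a_2 = 2*a_0 = 46, so the period closes here.
sqrt(575) = [23; 1, 46]
Period length = 2

2


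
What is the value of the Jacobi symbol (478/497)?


Compute (478/497) via quadratic reciprocity:
  pull out 2: (2/497) = +1  (since 497 mod 8 = 1)
  reciprocity: (239/497) -> +(497/239)
  reduce: (19/239)
  reciprocity: (19/239) -> -(239/19)
  reduce: (11/19)
  reciprocity: (11/19) -> -(19/11)
  reduce: (8/11)
  pull out 2: (2/11) = -1  (since 11 mod 8 = 3)
  pull out 2: (2/11) = -1  (since 11 mod 8 = 3)
  pull out 2: (2/11) = -1  (since 11 mod 8 = 3)
  (1/11) = 1
Product of signs = -1

-1


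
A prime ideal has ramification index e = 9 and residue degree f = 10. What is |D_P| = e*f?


|D_P| = e * f
= 9 * 10
= 90

90


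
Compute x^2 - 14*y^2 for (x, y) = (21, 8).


x^2 - d*y^2
= 21^2 - 14*8^2
= 441 - 896
= -455

-455


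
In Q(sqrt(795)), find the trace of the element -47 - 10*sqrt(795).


Tr(a + b*sqrt(d)) = (a + b*sqrt(d)) + (a - b*sqrt(d)) = 2a
= 2 * (-47)
= -94

-94


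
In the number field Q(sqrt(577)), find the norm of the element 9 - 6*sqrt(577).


N(a + b*sqrt(d)) = a^2 - d*b^2
= (9)^2 - (577)*(-6)^2
= 81 - 20772
= -20691

-20691


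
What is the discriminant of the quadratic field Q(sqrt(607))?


For K = Q(sqrt(d)) with d squarefree: disc(K) = d if d = 1 mod 4, and disc(K) = 4d if d = 2 or 3 mod 4.
Here d = 607, and d mod 4 = 3.
d = 3 mod 4, not 1 (O_K = Z[sqrt(d)]), so disc(K) = 4d = 4 * (607) = 2428

2428


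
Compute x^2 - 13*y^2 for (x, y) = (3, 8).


x^2 - d*y^2
= 3^2 - 13*8^2
= 9 - 832
= -823

-823


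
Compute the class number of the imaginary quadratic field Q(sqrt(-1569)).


K = Q(sqrt(-1569)). d mod 4 = 3, so D = disc(K) = 4d = -6276
h(K) equals the number of primitive reduced positive-definite forms (a, b, c) = a*x^2 + b*x*y + c*y^2 with b^2 - 4ac = D,
where reduced means |b| <= a <= c, with b >= 0 whenever |b| = a or a = c, and primitive means gcd(a, b, c) = 1.
Reduced forces 3a^2 <= |D| = 6276, so 1 <= a <= 45; b must have the parity of D, and c = (b^2 - D)/(4a) must be an integer >= a.
Enumerate a = 1..45, b in [-a, a]:
  a=1: (1, 0, 1569)  [1]
  a=2: (2, 2, 785)  [1]
  a=3: (3, 0, 523)  [1]
  a=4: none
  a=5: (5, -2, 314), (5, 2, 314)  [2]
  a=6: (6, 6, 263)  [1]
  a=7..9: none
  a=10: (10, -2, 157), (10, 2, 157)  [2]
  a=11: (11, -4, 143), (11, 4, 143)  [2]
  a=12: none
  a=13: (13, -4, 121), (13, 4, 121)  [2]
  a=14: none
  a=15: (15, -12, 107), (15, 12, 107)  [2]
  a=16..21: none
  a=22: (22, -18, 75), (22, 18, 75)  [2]
  a=23: (23, -16, 71), (23, 16, 71)  [2]
  a=24: none
  a=25: (25, -18, 66), (25, 18, 66)  [2]
  a=26: (26, -22, 65), (26, 22, 65)  [2]
  a=27..29: none
  a=30: (30, -18, 55), (30, 18, 55)  [2]
  a=31..32: none
  a=33: (33, -18, 50), (33, 18, 50)  [2]
  a=34..38: none
  a=39: (39, -30, 46), (39, 30, 46)  [2]
  a=40..45: none
Total reduced forms: 1 + 1 + 1 + 2 + 1 + 2 + 2 + 2 + 2 + 2 + 2 + 2 + 2 + 2 + 2 + 2 = 28
h = 28

28


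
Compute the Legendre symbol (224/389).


p = 389 is prime, so compute (224/389) with the reciprocity algorithm (Jacobi-symbol steps: pull out 2s via (2/n), flip via reciprocity, reduce):
  pull out 2: (2/389) = -1  (since 389 mod 8 = 5)
  pull out 2: (2/389) = -1  (since 389 mod 8 = 5)
  pull out 2: (2/389) = -1  (since 389 mod 8 = 5)
  pull out 2: (2/389) = -1  (since 389 mod 8 = 5)
  pull out 2: (2/389) = -1  (since 389 mod 8 = 5)
  reciprocity: (7/389) -> +(389/7)
  reduce: (4/7)
  pull out 2: (2/7) = +1  (since 7 mod 8 = 7)
  pull out 2: (2/7) = +1  (since 7 mod 8 = 7)
  (1/7) = 1
Product of signs = -1
(224/389) = -1

-1


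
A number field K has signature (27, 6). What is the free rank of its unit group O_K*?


By Dirichlet's unit theorem:
rank = r1 + r2 - 1
= 27 + 6 - 1
= 32

32


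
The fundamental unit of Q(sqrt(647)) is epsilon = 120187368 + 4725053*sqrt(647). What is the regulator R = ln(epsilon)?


epsilon = 120187368 + 4725053*sqrt(647)
= 2.4037e+08
R = ln(2.4037e+08)
= 19.2977

19.2977


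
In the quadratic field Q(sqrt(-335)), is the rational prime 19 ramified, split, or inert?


K = Q(sqrt(-335)). Since d mod 4 = 1, disc(K) = -335.
Check p | disc: -335 mod 19 = 7.
p does not divide disc. Compute Legendre symbol (d/p):
7^((19-1)/2) mod 19 = 1
(d/p) = 1, so p splits: (p) = P*P' with e=1, f=1, g=2.
Therefore p is split.

split


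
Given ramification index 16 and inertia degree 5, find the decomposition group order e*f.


|D_P| = e * f
= 16 * 5
= 80

80


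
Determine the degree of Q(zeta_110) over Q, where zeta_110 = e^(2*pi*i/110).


The degree equals Euler's totient phi(110).
110 = 2 * 5 * 11
phi(110) = 40

40


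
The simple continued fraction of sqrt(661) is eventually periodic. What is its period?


Run the CF algorithm for sqrt(661).
a_0 = floor(sqrt(661)) = 25; set m_0=0, q_0=1.
Recurrence: m' = q*a - m,  q' = (d - m'^2)/q,  a' = floor((a_0 + m')/q').
  step 1: m=25, q=36, a=1
  step 2: m=11, q=15, a=2
  step 3: m=19, q=20, a=2
  step 4: m=21, q=11, a=4
  step 5: m=23, q=12, a=4
  step 6: m=25, q=3, a=16
  step 7: m=23, q=44, a=1
  step 8: m=21, q=5, a=9
  step 9: m=24, q=17, a=2
  step 10: m=10, q=33, a=1
  step 11: m=23, q=4, a=12
  step 12: m=25, q=9, a=5
  step 13: m=20, q=29, a=1
  step 14: m=9, q=20, a=1
  step 15: m=11, q=27, a=1
  step 16: m=16, q=15, a=2
  step 17: m=14, q=31, a=1
  step 18: m=17, q=12, a=3
  step 19: m=19, q=25, a=1
  step 20: m=6, q=25, a=1
  step 21: m=19, q=12, a=3
  step 22: m=17, q=31, a=1
  step 23: m=14, q=15, a=2
  step 24: m=16, q=27, a=1
  step 25: m=11, q=20, a=1
  step 26: m=9, q=29, a=1
  step 27: m=20, q=9, a=5
  step 28: m=25, q=4, a=12
  step 29: m=23, q=33, a=1
  step 30: m=10, q=17, a=2
  step 31: m=24, q=5, a=9
  step 32: m=21, q=44, a=1
  step 33: m=23, q=3, a=16
  step 34: m=25, q=12, a=4
  step 35: m=23, q=11, a=4
  step 36: m=21, q=20, a=2
  step 37: m=19, q=15, a=2
  step 38: m=11, q=36, a=1
  step 39: m=25, q=1, a=50
a_39 = 2*a_0 = 50, so the period closes here.
sqrt(661) = [25; 1, 2, 2, 4, 4, 16, 1, 9, 2, 1, 12, 5, 1, 1, 1, 2, 1, 3, 1, 1, 3, 1, 2, 1, 1, 1, 5, 12, 1, 2, 9, 1, 16, 4, 4, 2, 2, 1, 50]
Period length = 39

39


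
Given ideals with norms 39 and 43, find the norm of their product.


N(IJ) = N(I) * N(J)
= 39 * 43
= 1677

1677


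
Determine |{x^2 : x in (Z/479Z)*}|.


For prime p, the number of non-zero quadratic residues is (p-1)/2.
= (479-1)/2
= 239

239


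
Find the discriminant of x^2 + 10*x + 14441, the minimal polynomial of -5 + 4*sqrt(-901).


The element -5 + 4*sqrt(-901) has minimal polynomial:
x^2 + 10*x + 14441
Discriminant = (10)^2 - 4*(14441)
= 100 - 57764
= -57664

-57664


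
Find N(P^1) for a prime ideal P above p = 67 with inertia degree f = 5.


N(P^a) = p^(a*f)
= 67^(1*5)
= 67^5
= 1350125107

1350125107


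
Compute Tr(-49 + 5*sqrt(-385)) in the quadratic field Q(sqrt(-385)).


Tr(a + b*sqrt(d)) = (a + b*sqrt(d)) + (a - b*sqrt(d)) = 2a
= 2 * (-49)
= -98

-98


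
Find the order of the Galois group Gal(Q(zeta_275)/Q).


|Gal(Q(zeta_275)/Q)| = phi(275)
= 200

200


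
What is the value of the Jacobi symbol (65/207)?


Compute (65/207) via quadratic reciprocity:
  reciprocity: (65/207) -> +(207/65)
  reduce: (12/65)
  pull out 2: (2/65) = +1  (since 65 mod 8 = 1)
  pull out 2: (2/65) = +1  (since 65 mod 8 = 1)
  reciprocity: (3/65) -> +(65/3)
  reduce: (2/3)
  pull out 2: (2/3) = -1  (since 3 mod 8 = 3)
  (1/3) = 1
Product of signs = -1

-1


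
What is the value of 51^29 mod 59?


p = 59 is prime and the exponent is (p-1)/2 = 29, so by Euler's criterion 51^29 = (51/59) = +1 or -1 mod 59.
Compute by square-and-multiply:
  29 = 16 + 8 + 4 + 1 (binary 11101)
  Repeated squaring mod 59: 51^1 = 51, 51^2 = 5, 51^4 = 25, 51^8 = 35, 51^16 = 45
  51^29 = 51^16 * 51^8 * 51^4 * 51^1 = 45 * 35 * 25 * 51 mod 59
    45 * 35 = 1575 = 41 mod 59
    41 * 25 = 1025 = 22 mod 59
    22 * 51 = 1122 = 1 mod 59
  51^29 = 1 mod 59
Result 1: 51 is a quadratic residue mod 59.
51^29 mod 59 = 1

1


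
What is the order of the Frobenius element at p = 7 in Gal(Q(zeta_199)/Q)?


The Frobenius at p in Gal(Q(zeta_n)/Q) = (Z/nZ)* is the class of p, so its order is ord_199(7), the smallest k >= 1 with 7^k = 1 mod 199.
n = 199 = 199, phi(199) = 198; the order divides phi(n).
Divisors of 198: 1, 2, 3, 6, 9, 11, 18, 22, 33, 66, 99, 198
Repeated squaring mod 199: 7^1 = 7, 7^2 = 49, 7^4 = 13, 7^8 = 169, 7^16 = 104, 7^32 = 70, 7^64 = 124, 7^128 = 53
Test divisors in increasing order:
  k=1: 7^1 = 7 mod 199
  k=2: 7^2 = 49 mod 199
  k=3: 7^3 = 49 * 7 = 144 mod 199
  k=6: 7^6 = 13 * 49 = 40 mod 199
  k=9: 7^9 = 169 * 7 = 188 mod 199
  k=11: 7^11 = 169 * 49 * 7 = 58 mod 199
  k=18: 7^18 = 104 * 49 = 121 mod 199
  k=22: 7^22 = 104 * 13 * 49 = 180 mod 199
  k=33: 7^33 = 70 * 7 = 92 mod 199
  k=66: 7^66 = 124 * 49 = 106 mod 199
  k=99: 7^99 = 124 * 70 * 49 * 7 = 1 mod 199  <- first divisor giving 1
Order = 99

99


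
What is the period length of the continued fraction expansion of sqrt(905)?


Run the CF algorithm for sqrt(905).
a_0 = floor(sqrt(905)) = 30; set m_0=0, q_0=1.
Recurrence: m' = q*a - m,  q' = (d - m'^2)/q,  a' = floor((a_0 + m')/q').
  step 1: m=30, q=5, a=12
  step 2: m=30, q=1, a=60
a_2 = 2*a_0 = 60, so the period closes here.
sqrt(905) = [30; 12, 60]
Period length = 2

2


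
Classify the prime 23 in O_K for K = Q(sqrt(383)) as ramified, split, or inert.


K = Q(sqrt(383)). Since d mod 4 = 3, disc(K) = 1532.
Check p | disc: 1532 mod 23 = 14.
p does not divide disc. Compute Legendre symbol (d/p):
15^((23-1)/2) mod 23 = -1
(d/p) = -1, so p is inert: (p) stays prime with e=1, f=2, g=1.
Therefore p is inert.

inert


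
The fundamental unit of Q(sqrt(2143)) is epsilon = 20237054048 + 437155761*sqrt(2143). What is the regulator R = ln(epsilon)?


epsilon = 20237054048 + 437155761*sqrt(2143)
= 4.0474e+10
R = ln(4.0474e+10)
= 24.4239

24.4239


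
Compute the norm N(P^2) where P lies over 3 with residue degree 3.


N(P^a) = p^(a*f)
= 3^(2*3)
= 3^6
= 729

729


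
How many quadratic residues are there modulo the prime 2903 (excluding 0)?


For prime p, the number of non-zero quadratic residues is (p-1)/2.
= (2903-1)/2
= 1451

1451


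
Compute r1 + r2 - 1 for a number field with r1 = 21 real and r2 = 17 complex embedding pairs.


By Dirichlet's unit theorem:
rank = r1 + r2 - 1
= 21 + 17 - 1
= 37

37


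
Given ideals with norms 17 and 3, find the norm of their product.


N(IJ) = N(I) * N(J)
= 17 * 3
= 51

51


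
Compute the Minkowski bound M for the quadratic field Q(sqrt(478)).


d = 478, d mod 4 = 2, so disc(K) = 4d = 1912; |disc(K)| = 1912
Real quadratic field, so n = 2, s = r2 = 0, r1 = 2
M = (n!/n^n) * (4/pi)^s * sqrt(|disc(K)|) = (2!/2^2) * (4/pi)^0 * sqrt(1912)
= 0.5 * 1.000000 * 43.726422
= 21.8632

21.8632


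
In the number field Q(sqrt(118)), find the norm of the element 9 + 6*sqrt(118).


N(a + b*sqrt(d)) = a^2 - d*b^2
= (9)^2 - (118)*(6)^2
= 81 - 4248
= -4167

-4167


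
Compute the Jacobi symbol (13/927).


Compute (13/927) via quadratic reciprocity:
  reciprocity: (13/927) -> +(927/13)
  reduce: (4/13)
  pull out 2: (2/13) = -1  (since 13 mod 8 = 5)
  pull out 2: (2/13) = -1  (since 13 mod 8 = 5)
  (1/13) = 1
Product of signs = 1

1


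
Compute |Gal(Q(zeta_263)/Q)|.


|Gal(Q(zeta_263)/Q)| = phi(263)
= 262

262


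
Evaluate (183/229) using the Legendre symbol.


p = 229 is prime, so compute (183/229) with the reciprocity algorithm (Jacobi-symbol steps: pull out 2s via (2/n), flip via reciprocity, reduce):
  reciprocity: (183/229) -> +(229/183)
  reduce: (46/183)
  pull out 2: (2/183) = +1  (since 183 mod 8 = 7)
  reciprocity: (23/183) -> -(183/23)
  reduce: (22/23)
  pull out 2: (2/23) = +1  (since 23 mod 8 = 7)
  reciprocity: (11/23) -> -(23/11)
  reduce: (1/11)
  (1/11) = 1
Product of signs = 1
(183/229) = 1

1


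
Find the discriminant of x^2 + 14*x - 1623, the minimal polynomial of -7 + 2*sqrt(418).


The element -7 + 2*sqrt(418) has minimal polynomial:
x^2 + 14*x - 1623
Discriminant = (14)^2 - 4*(-1623)
= 196 + 6492
= 6688

6688


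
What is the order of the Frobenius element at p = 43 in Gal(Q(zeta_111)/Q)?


The Frobenius at p in Gal(Q(zeta_n)/Q) = (Z/nZ)* is the class of p, so its order is ord_111(43), the smallest k >= 1 with 43^k = 1 mod 111.
n = 111 = 3 * 37, phi(111) = 72; the order divides phi(n).
Divisors of 72: 1, 2, 3, 4, 6, 8, 9, 12, 18, 24, 36, 72
Repeated squaring mod 111: 43^1 = 43, 43^2 = 73, 43^4 = 1, 43^8 = 1, 43^16 = 1, 43^32 = 1, 43^64 = 1
Test divisors in increasing order:
  k=1: 43^1 = 43 mod 111
  k=2: 43^2 = 73 mod 111
  k=3: 43^3 = 73 * 43 = 31 mod 111
  k=4: 43^4 = 1 mod 111  <- first divisor giving 1
Order = 4

4


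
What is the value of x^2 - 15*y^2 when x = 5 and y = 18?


x^2 - d*y^2
= 5^2 - 15*18^2
= 25 - 4860
= -4835

-4835


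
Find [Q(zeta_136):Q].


The degree equals Euler's totient phi(136).
136 = 2^3 * 17
phi(136) = 64

64


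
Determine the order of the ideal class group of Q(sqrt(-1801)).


K = Q(sqrt(-1801)). d mod 4 = 3, so D = disc(K) = 4d = -7204
h(K) equals the number of primitive reduced positive-definite forms (a, b, c) = a*x^2 + b*x*y + c*y^2 with b^2 - 4ac = D,
where reduced means |b| <= a <= c, with b >= 0 whenever |b| = a or a = c, and primitive means gcd(a, b, c) = 1.
Reduced forces 3a^2 <= |D| = 7204, so 1 <= a <= 49; b must have the parity of D, and c = (b^2 - D)/(4a) must be an integer >= a.
Enumerate a = 1..49, b in [-a, a]:
  a=1: (1, 0, 1801)  [1]
  a=2: (2, 2, 901)  [1]
  a=3..4: none
  a=5: (5, -4, 361), (5, 4, 361)  [2]
  a=6..9: none
  a=10: (10, -6, 181), (10, 6, 181)  [2]
  a=11: (11, -10, 166), (11, 10, 166)  [2]
  a=12..16: none
  a=17: (17, -2, 106), (17, 2, 106)  [2]
  a=18: none
  a=19: (19, -4, 95), (19, 4, 95)  [2]
  a=20..21: none
  a=22: (22, -10, 83), (22, 10, 83)  [2]
  a=23: (23, -8, 79), (23, 8, 79)  [2]
  a=24: none
  a=25: (25, -14, 74), (25, 14, 74)  [2]
  a=26..30: none
  a=31: (31, -22, 62), (31, 22, 62)  [2]
  a=32..33: none
  a=34: (34, -2, 53), (34, 2, 53)  [2]
  a=35..36: none
  a=37: (37, -14, 50), (37, 14, 50)  [2]
  a=38: (38, -34, 55), (38, 34, 55)  [2]
  a=39..45: none
  a=46: (46, -38, 47), (46, 38, 47)  [2]
  a=47..49: none
Total reduced forms: 1 + 1 + 2 + 2 + 2 + 2 + 2 + 2 + 2 + 2 + 2 + 2 + 2 + 2 + 2 = 28
h = 28

28


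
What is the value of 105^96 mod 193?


p = 193 is prime and the exponent is (p-1)/2 = 96, so by Euler's criterion 105^96 = (105/193) = +1 or -1 mod 193.
Compute by square-and-multiply:
  96 = 64 + 32 (binary 1100000)
  Repeated squaring mod 193: 105^1 = 105, 105^2 = 24, 105^4 = 190, 105^8 = 9, 105^16 = 81, 105^32 = 192, 105^64 = 1
  105^96 = 105^64 * 105^32 = 1 * 192 mod 193
    1 * 192 = 192 = 192 mod 193
  105^96 = 192 mod 193
Result 192 = p - 1 = -1 mod 193: 105 is a quadratic non-residue mod 193. As a residue in [0, p-1] the value is 192.
105^96 mod 193 = 192

192


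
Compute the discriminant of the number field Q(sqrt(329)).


For K = Q(sqrt(d)) with d squarefree: disc(K) = d if d = 1 mod 4, and disc(K) = 4d if d = 2 or 3 mod 4.
Here d = 329, and d mod 4 = 1.
d = 1 mod 4 (O_K = Z[(1+sqrt(d))/2]), so disc(K) = d = 329

329


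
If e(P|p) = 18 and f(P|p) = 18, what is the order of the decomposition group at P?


|D_P| = e * f
= 18 * 18
= 324

324


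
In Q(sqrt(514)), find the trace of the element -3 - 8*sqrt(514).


Tr(a + b*sqrt(d)) = (a + b*sqrt(d)) + (a - b*sqrt(d)) = 2a
= 2 * (-3)
= -6

-6


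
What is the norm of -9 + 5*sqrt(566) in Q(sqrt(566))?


N(a + b*sqrt(d)) = a^2 - d*b^2
= (-9)^2 - (566)*(5)^2
= 81 - 14150
= -14069

-14069


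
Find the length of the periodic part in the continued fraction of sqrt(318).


Run the CF algorithm for sqrt(318).
a_0 = floor(sqrt(318)) = 17; set m_0=0, q_0=1.
Recurrence: m' = q*a - m,  q' = (d - m'^2)/q,  a' = floor((a_0 + m')/q').
  step 1: m=17, q=29, a=1
  step 2: m=12, q=6, a=4
  step 3: m=12, q=29, a=1
  step 4: m=17, q=1, a=34
a_4 = 2*a_0 = 34, so the period closes here.
sqrt(318) = [17; 1, 4, 1, 34]
Period length = 4

4


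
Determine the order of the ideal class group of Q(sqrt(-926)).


K = Q(sqrt(-926)). d mod 4 = 2, so D = disc(K) = 4d = -3704
h(K) equals the number of primitive reduced positive-definite forms (a, b, c) = a*x^2 + b*x*y + c*y^2 with b^2 - 4ac = D,
where reduced means |b| <= a <= c, with b >= 0 whenever |b| = a or a = c, and primitive means gcd(a, b, c) = 1.
Reduced forces 3a^2 <= |D| = 3704, so 1 <= a <= 35; b must have the parity of D, and c = (b^2 - D)/(4a) must be an integer >= a.
Enumerate a = 1..35, b in [-a, a]:
  a=1: (1, 0, 926)  [1]
  a=2: (2, 0, 463)  [1]
  a=3: (3, -2, 309), (3, 2, 309)  [2]
  a=4: none
  a=5: (5, -4, 186), (5, 4, 186)  [2]
  a=6: (6, -4, 155), (6, 4, 155)  [2]
  a=7..8: none
  a=9: (9, -2, 103), (9, 2, 103)  [2]
  a=10: (10, -4, 93), (10, 4, 93)  [2]
  a=11: (11, -6, 85), (11, 6, 85)  [2]
  a=12: none
  a=13: (13, -12, 74), (13, 12, 74)  [2]
  a=14: none
  a=15: (15, -14, 65), (15, -4, 62), (15, 4, 62), (15, 14, 65)  [4]
  a=16: none
  a=17: (17, -6, 55), (17, 6, 55)  [2]
  a=18: (18, -16, 55), (18, 16, 55)  [2]
  a=19: (19, -18, 53), (19, 18, 53)  [2]
  a=20..21: none
  a=22: (22, -16, 45), (22, 16, 45)  [2]
  a=23..24: none
  a=25: (25, -14, 39), (25, 14, 39)  [2]
  a=26: (26, -12, 37), (26, 12, 37)  [2]
  a=27: (27, -20, 38), (27, 20, 38)  [2]
  a=28..29: none
  a=30: (30, -16, 33), (30, -4, 31), (30, 4, 31), (30, 16, 33)  [4]
  a=31..32: none
  a=33: (33, -28, 34), (33, 28, 34)  [2]
  a=34..35: none
Total reduced forms: 1 + 1 + 2 + 2 + 2 + 2 + 2 + 2 + 2 + 4 + 2 + 2 + 2 + 2 + 2 + 2 + 2 + 4 + 2 = 40
h = 40

40


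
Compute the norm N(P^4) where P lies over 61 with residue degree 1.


N(P^a) = p^(a*f)
= 61^(4*1)
= 61^4
= 13845841

13845841


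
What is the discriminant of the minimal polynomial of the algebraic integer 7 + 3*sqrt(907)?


The element 7 + 3*sqrt(907) has minimal polynomial:
x^2 - 14*x - 8114
Discriminant = (-14)^2 - 4*(-8114)
= 196 + 32456
= 32652

32652


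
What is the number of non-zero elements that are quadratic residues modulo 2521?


For prime p, the number of non-zero quadratic residues is (p-1)/2.
= (2521-1)/2
= 1260

1260


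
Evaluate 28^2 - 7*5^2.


x^2 - d*y^2
= 28^2 - 7*5^2
= 784 - 175
= 609

609


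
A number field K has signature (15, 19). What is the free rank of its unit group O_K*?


By Dirichlet's unit theorem:
rank = r1 + r2 - 1
= 15 + 19 - 1
= 33

33


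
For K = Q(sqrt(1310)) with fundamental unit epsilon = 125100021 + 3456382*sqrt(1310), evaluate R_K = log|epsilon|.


epsilon = 125100021 + 3456382*sqrt(1310)
= 2.5020e+08
R = ln(2.5020e+08)
= 19.3378

19.3378


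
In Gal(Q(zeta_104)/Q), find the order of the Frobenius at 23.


The Frobenius at p in Gal(Q(zeta_n)/Q) = (Z/nZ)* is the class of p, so its order is ord_104(23), the smallest k >= 1 with 23^k = 1 mod 104.
n = 104 = 2^3 * 13, phi(104) = 48; the order divides phi(n).
Divisors of 48: 1, 2, 3, 4, 6, 8, 12, 16, 24, 48
Repeated squaring mod 104: 23^1 = 23, 23^2 = 9, 23^4 = 81, 23^8 = 9, 23^16 = 81, 23^32 = 9
Test divisors in increasing order:
  k=1: 23^1 = 23 mod 104
  k=2: 23^2 = 9 mod 104
  k=3: 23^3 = 9 * 23 = 103 mod 104
  k=4: 23^4 = 81 mod 104
  k=6: 23^6 = 81 * 9 = 1 mod 104  <- first divisor giving 1
Order = 6

6


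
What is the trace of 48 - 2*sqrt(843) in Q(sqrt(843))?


Tr(a + b*sqrt(d)) = (a + b*sqrt(d)) + (a - b*sqrt(d)) = 2a
= 2 * (48)
= 96

96


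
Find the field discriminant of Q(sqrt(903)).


For K = Q(sqrt(d)) with d squarefree: disc(K) = d if d = 1 mod 4, and disc(K) = 4d if d = 2 or 3 mod 4.
Here d = 903, and d mod 4 = 3.
d = 3 mod 4, not 1 (O_K = Z[sqrt(d)]), so disc(K) = 4d = 4 * (903) = 3612

3612


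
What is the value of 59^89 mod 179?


p = 179 is prime and the exponent is (p-1)/2 = 89, so by Euler's criterion 59^89 = (59/179) = +1 or -1 mod 179.
Compute by square-and-multiply:
  89 = 64 + 16 + 8 + 1 (binary 1011001)
  Repeated squaring mod 179: 59^1 = 59, 59^2 = 80, 59^4 = 135, 59^8 = 146, 59^16 = 15, 59^32 = 46, 59^64 = 147
  59^89 = 59^64 * 59^16 * 59^8 * 59^1 = 147 * 15 * 146 * 59 mod 179
    147 * 15 = 2205 = 57 mod 179
    57 * 146 = 8322 = 88 mod 179
    88 * 59 = 5192 = 1 mod 179
  59^89 = 1 mod 179
Result 1: 59 is a quadratic residue mod 179.
59^89 mod 179 = 1

1


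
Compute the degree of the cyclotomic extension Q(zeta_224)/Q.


The degree equals Euler's totient phi(224).
224 = 2^5 * 7
phi(224) = 96

96


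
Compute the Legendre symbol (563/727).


p = 727 is prime, so compute (563/727) with the reciprocity algorithm (Jacobi-symbol steps: pull out 2s via (2/n), flip via reciprocity, reduce):
  reciprocity: (563/727) -> -(727/563)
  reduce: (164/563)
  pull out 2: (2/563) = -1  (since 563 mod 8 = 3)
  pull out 2: (2/563) = -1  (since 563 mod 8 = 3)
  reciprocity: (41/563) -> +(563/41)
  reduce: (30/41)
  pull out 2: (2/41) = +1  (since 41 mod 8 = 1)
  reciprocity: (15/41) -> +(41/15)
  reduce: (11/15)
  reciprocity: (11/15) -> -(15/11)
  reduce: (4/11)
  pull out 2: (2/11) = -1  (since 11 mod 8 = 3)
  pull out 2: (2/11) = -1  (since 11 mod 8 = 3)
  (1/11) = 1
Product of signs = 1
(563/727) = 1

1


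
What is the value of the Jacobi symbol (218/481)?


Compute (218/481) via quadratic reciprocity:
  pull out 2: (2/481) = +1  (since 481 mod 8 = 1)
  reciprocity: (109/481) -> +(481/109)
  reduce: (45/109)
  reciprocity: (45/109) -> +(109/45)
  reduce: (19/45)
  reciprocity: (19/45) -> +(45/19)
  reduce: (7/19)
  reciprocity: (7/19) -> -(19/7)
  reduce: (5/7)
  reciprocity: (5/7) -> +(7/5)
  reduce: (2/5)
  pull out 2: (2/5) = -1  (since 5 mod 8 = 5)
  (1/5) = 1
Product of signs = 1

1


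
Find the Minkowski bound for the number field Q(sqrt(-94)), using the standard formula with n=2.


d = -94, d mod 4 = 2, so disc(K) = 4d = -376; |disc(K)| = 376
Imaginary quadratic field, so n = 2, s = r2 = 1, r1 = 0
M = (n!/n^n) * (4/pi)^s * sqrt(|disc(K)|) = (2!/2^2) * (4/pi)^1 * sqrt(376)
= 0.5 * 1.273240 * 19.390719
= 12.3445

12.3445


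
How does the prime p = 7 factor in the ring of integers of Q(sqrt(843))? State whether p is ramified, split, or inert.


K = Q(sqrt(843)). Since d mod 4 = 3, disc(K) = 3372.
Check p | disc: 3372 mod 7 = 5.
p does not divide disc. Compute Legendre symbol (d/p):
3^((7-1)/2) mod 7 = -1
(d/p) = -1, so p is inert: (p) stays prime with e=1, f=2, g=1.
Therefore p is inert.

inert


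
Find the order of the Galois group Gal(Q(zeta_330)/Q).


|Gal(Q(zeta_330)/Q)| = phi(330)
= 80

80


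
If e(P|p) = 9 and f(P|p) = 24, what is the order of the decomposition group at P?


|D_P| = e * f
= 9 * 24
= 216

216


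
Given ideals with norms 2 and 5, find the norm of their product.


N(IJ) = N(I) * N(J)
= 2 * 5
= 10

10


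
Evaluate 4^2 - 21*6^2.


x^2 - d*y^2
= 4^2 - 21*6^2
= 16 - 756
= -740

-740


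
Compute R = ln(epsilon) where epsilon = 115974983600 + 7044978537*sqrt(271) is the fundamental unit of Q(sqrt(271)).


epsilon = 115974983600 + 7044978537*sqrt(271)
= 2.3195e+11
R = ln(2.3195e+11)
= 26.1698

26.1698


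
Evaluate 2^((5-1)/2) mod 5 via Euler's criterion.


p = 5 is prime and the exponent is (p-1)/2 = 2, so by Euler's criterion 2^2 = (2/5) = +1 or -1 mod 5.
Compute by square-and-multiply:
  2 = 2 (binary 10)
  Repeated squaring mod 5: 2^1 = 2, 2^2 = 4
  2^2 = 4 mod 5
Result 4 = p - 1 = -1 mod 5: 2 is a quadratic non-residue mod 5. As a residue in [0, p-1] the value is 4.
2^2 mod 5 = 4

4


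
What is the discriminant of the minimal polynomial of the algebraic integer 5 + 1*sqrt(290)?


The element 5 + 1*sqrt(290) has minimal polynomial:
x^2 - 10*x - 265
Discriminant = (-10)^2 - 4*(-265)
= 100 + 1060
= 1160

1160


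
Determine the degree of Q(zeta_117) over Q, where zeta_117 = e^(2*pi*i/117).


The degree equals Euler's totient phi(117).
117 = 3^2 * 13
phi(117) = 72

72


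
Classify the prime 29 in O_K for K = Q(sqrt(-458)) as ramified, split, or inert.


K = Q(sqrt(-458)). Since d mod 4 = 2, disc(K) = -1832.
Check p | disc: -1832 mod 29 = 24.
p does not divide disc. Compute Legendre symbol (d/p):
6^((29-1)/2) mod 29 = 1
(d/p) = 1, so p splits: (p) = P*P' with e=1, f=1, g=2.
Therefore p is split.

split


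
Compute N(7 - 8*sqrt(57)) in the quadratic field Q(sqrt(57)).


N(a + b*sqrt(d)) = a^2 - d*b^2
= (7)^2 - (57)*(-8)^2
= 49 - 3648
= -3599

-3599


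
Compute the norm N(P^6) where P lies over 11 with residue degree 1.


N(P^a) = p^(a*f)
= 11^(6*1)
= 11^6
= 1771561

1771561


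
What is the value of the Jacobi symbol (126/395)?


Compute (126/395) via quadratic reciprocity:
  pull out 2: (2/395) = -1  (since 395 mod 8 = 3)
  reciprocity: (63/395) -> -(395/63)
  reduce: (17/63)
  reciprocity: (17/63) -> +(63/17)
  reduce: (12/17)
  pull out 2: (2/17) = +1  (since 17 mod 8 = 1)
  pull out 2: (2/17) = +1  (since 17 mod 8 = 1)
  reciprocity: (3/17) -> +(17/3)
  reduce: (2/3)
  pull out 2: (2/3) = -1  (since 3 mod 8 = 3)
  (1/3) = 1
Product of signs = -1

-1


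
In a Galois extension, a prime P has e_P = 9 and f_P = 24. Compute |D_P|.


|D_P| = e * f
= 9 * 24
= 216

216


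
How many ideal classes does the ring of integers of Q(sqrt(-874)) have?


K = Q(sqrt(-874)). d mod 4 = 2, so D = disc(K) = 4d = -3496
h(K) equals the number of primitive reduced positive-definite forms (a, b, c) = a*x^2 + b*x*y + c*y^2 with b^2 - 4ac = D,
where reduced means |b| <= a <= c, with b >= 0 whenever |b| = a or a = c, and primitive means gcd(a, b, c) = 1.
Reduced forces 3a^2 <= |D| = 3496, so 1 <= a <= 34; b must have the parity of D, and c = (b^2 - D)/(4a) must be an integer >= a.
Enumerate a = 1..34, b in [-a, a]:
  a=1: (1, 0, 874)  [1]
  a=2: (2, 0, 437)  [1]
  a=3..4: none
  a=5: (5, -2, 175), (5, 2, 175)  [2]
  a=6: none
  a=7: (7, -2, 125), (7, 2, 125)  [2]
  a=8..9: none
  a=10: (10, -8, 89), (10, 8, 89)  [2]
  a=11..12: none
  a=13: (13, -12, 70), (13, 12, 70)  [2]
  a=14: (14, -12, 65), (14, 12, 65)  [2]
  a=15..18: none
  a=19: (19, 0, 46)  [1]
  a=20..22: none
  a=23: (23, 0, 38)  [1]
  a=24: none
  a=25: (25, -2, 35), (25, 2, 35)  [2]
  a=26: (26, -12, 35), (26, 12, 35)  [2]
  a=27..28: none
  a=29: (29, -10, 31), (29, 10, 31)  [2]
  a=30..34: none
Total reduced forms: 1 + 1 + 2 + 2 + 2 + 2 + 2 + 1 + 1 + 2 + 2 + 2 = 20
h = 20

20


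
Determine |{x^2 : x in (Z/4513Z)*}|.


For prime p, the number of non-zero quadratic residues is (p-1)/2.
= (4513-1)/2
= 2256

2256


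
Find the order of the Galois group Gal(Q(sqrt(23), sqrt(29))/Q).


The 2 square roots of distinct primes are multiplicatively independent over Q,
so [K:Q] = 2^2 and Gal(K/Q) is isomorphic to (Z/2Z)^2.
|Gal| = 2^2 = 4

4


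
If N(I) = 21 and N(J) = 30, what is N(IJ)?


N(IJ) = N(I) * N(J)
= 21 * 30
= 630

630


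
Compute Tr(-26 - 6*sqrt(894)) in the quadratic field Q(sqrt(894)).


Tr(a + b*sqrt(d)) = (a + b*sqrt(d)) + (a - b*sqrt(d)) = 2a
= 2 * (-26)
= -52

-52


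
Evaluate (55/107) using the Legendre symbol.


p = 107 is prime, so compute (55/107) with the reciprocity algorithm (Jacobi-symbol steps: pull out 2s via (2/n), flip via reciprocity, reduce):
  reciprocity: (55/107) -> -(107/55)
  reduce: (52/55)
  pull out 2: (2/55) = +1  (since 55 mod 8 = 7)
  pull out 2: (2/55) = +1  (since 55 mod 8 = 7)
  reciprocity: (13/55) -> +(55/13)
  reduce: (3/13)
  reciprocity: (3/13) -> +(13/3)
  reduce: (1/3)
  (1/3) = 1
Product of signs = -1
(55/107) = -1

-1


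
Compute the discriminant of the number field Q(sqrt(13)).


For K = Q(sqrt(d)) with d squarefree: disc(K) = d if d = 1 mod 4, and disc(K) = 4d if d = 2 or 3 mod 4.
Here d = 13, and d mod 4 = 1.
d = 1 mod 4 (O_K = Z[(1+sqrt(d))/2]), so disc(K) = d = 13

13


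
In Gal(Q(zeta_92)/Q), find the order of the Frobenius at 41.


The Frobenius at p in Gal(Q(zeta_n)/Q) = (Z/nZ)* is the class of p, so its order is ord_92(41), the smallest k >= 1 with 41^k = 1 mod 92.
n = 92 = 2^2 * 23, phi(92) = 44; the order divides phi(n).
Divisors of 44: 1, 2, 4, 11, 22, 44
Repeated squaring mod 92: 41^1 = 41, 41^2 = 25, 41^4 = 73, 41^8 = 85, 41^16 = 49, 41^32 = 9
Test divisors in increasing order:
  k=1: 41^1 = 41 mod 92
  k=2: 41^2 = 25 mod 92
  k=4: 41^4 = 73 mod 92
  k=11: 41^11 = 85 * 25 * 41 = 1 mod 92  <- first divisor giving 1
Order = 11

11


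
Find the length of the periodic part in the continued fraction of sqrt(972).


Run the CF algorithm for sqrt(972).
a_0 = floor(sqrt(972)) = 31; set m_0=0, q_0=1.
Recurrence: m' = q*a - m,  q' = (d - m'^2)/q,  a' = floor((a_0 + m')/q').
  step 1: m=31, q=11, a=5
  step 2: m=24, q=36, a=1
  step 3: m=12, q=23, a=1
  step 4: m=11, q=37, a=1
  step 5: m=26, q=8, a=7
  step 6: m=30, q=9, a=6
  step 7: m=24, q=44, a=1
  step 8: m=20, q=13, a=3
  step 9: m=19, q=47, a=1
  step 10: m=28, q=4, a=14
  step 11: m=28, q=47, a=1
  step 12: m=19, q=13, a=3
  step 13: m=20, q=44, a=1
  step 14: m=24, q=9, a=6
  step 15: m=30, q=8, a=7
  step 16: m=26, q=37, a=1
  step 17: m=11, q=23, a=1
  step 18: m=12, q=36, a=1
  step 19: m=24, q=11, a=5
  step 20: m=31, q=1, a=62
a_20 = 2*a_0 = 62, so the period closes here.
sqrt(972) = [31; 5, 1, 1, 1, 7, 6, 1, 3, 1, 14, 1, 3, 1, 6, 7, 1, 1, 1, 5, 62]
Period length = 20

20
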